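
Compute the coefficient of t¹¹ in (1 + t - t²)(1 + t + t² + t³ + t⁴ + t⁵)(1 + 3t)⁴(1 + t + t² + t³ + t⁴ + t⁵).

(1 + t - t²) has coefficients 1,1,-1 for degrees 0…2.
(1 + t + t² + t³ + t⁴ + t⁵) has coefficients 1,1,1,1,1,1,0,0,0,0,0,0 for degrees 0…11.
Multiplying by (1 + 3t)⁴ gives running coefficients 1,13,67,175,256,256,255,243,189,81,0,0 for degrees 0…11.
Finally multiplying by (1 + t + t² + t³ + t⁴ + t⁵), the product of all factors after the first has coefficients 1,14,81,256,512,768,1022,1252,1374,1280,1024,768 for degrees 0…11.
[t¹¹] = 1·768 + 1·1024 − 1·1280 = 512.

512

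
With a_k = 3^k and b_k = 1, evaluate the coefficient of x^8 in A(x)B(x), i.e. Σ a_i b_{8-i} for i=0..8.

The convolution is the t^8 coefficient of A(t)B(t).
Σ = 1·1 + 3·1 + 9·1 + 27·1 + 81·1 + 243·1 + 729·1 + 2187·1 + 6561·1 = 9841.

9841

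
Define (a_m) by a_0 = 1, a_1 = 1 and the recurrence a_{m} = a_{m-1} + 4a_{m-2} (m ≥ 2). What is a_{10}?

The ordinary generating function has denominator 1 - z - 4z^2.
Iterating the recurrence: a_0,…,a_{10} = 1, 1, 5, 9, 29, 65, 181, 441, 1165, 2929, 7589.

7589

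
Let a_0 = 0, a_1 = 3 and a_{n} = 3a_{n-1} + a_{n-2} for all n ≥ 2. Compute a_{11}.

424443

The ordinary generating function has denominator 1 - 3q - q^2.
Iterating the recurrence: a_0,…,a_{11} = 0, 3, 9, 30, 99, 327, 1080, 3567, 11781, 38910, 128511, 424443.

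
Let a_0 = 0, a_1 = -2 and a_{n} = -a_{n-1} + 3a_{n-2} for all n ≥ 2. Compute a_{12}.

12320

The ordinary generating function has denominator 1 + z - 3z^2.
Iterating the recurrence: a_0,…,a_{12} = 0, -2, 2, -8, 14, -38, 80, -194, 434, -1016, 2318, -5366, 12320.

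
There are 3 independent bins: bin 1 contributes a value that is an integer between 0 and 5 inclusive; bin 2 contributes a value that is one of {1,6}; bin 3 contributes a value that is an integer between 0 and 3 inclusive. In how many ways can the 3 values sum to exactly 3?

3

The generating function for the choices is (1 + t + t^2 + t^3 + t^4 + t^5)·(t + t^6)·(1 + t + t^2 + t^3); the count is [t^3].
(1 + t + t^2 + t^3 + t^4 + t^5) has coefficients 1,1,1,1 for degrees 0…3.
(t + t^6) has coefficients 0,1,0,0 for degrees 0…3.
Finally multiplying by (1 + t + t^2 + t^3), the product of all factors after the first has coefficients 0,1,1,1 for degrees 0…3.
[t^3] = 1·1 + 1·1 + 1·1 + 1·0 = 3.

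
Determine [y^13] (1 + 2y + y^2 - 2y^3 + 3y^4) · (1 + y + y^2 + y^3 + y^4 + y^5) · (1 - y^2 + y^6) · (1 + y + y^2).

8

(1 + 2y + y^2 - 2y^3 + 3y^4) has coefficients 1,2,1,-2,3 for degrees 0…4.
(1 + y + y^2 + y^3 + y^4 + y^5) has coefficients 1,1,1,1,1,1,0,0,0,0,0,0,0,0 for degrees 0…13.
Multiplying by (1 - y^2 + y^6) gives running coefficients 1,1,0,0,0,0,0,0,1,1,1,1,0,0 for degrees 0…13.
Finally multiplying by (1 + y + y^2), the product of all factors after the first has coefficients 1,2,2,1,0,0,0,0,1,2,3,3,2,1 for degrees 0…13.
[y^13] = 1·1 + 2·2 + 1·3 − 2·3 + 3·2 = 8.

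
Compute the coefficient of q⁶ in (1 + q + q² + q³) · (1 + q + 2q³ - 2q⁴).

0

(1 + q + q² + q³) has coefficients 1,1,1,1 for degrees 0…3.
(1 + q + 2q³ - 2q⁴) has coefficients 1,1,0,2,-2,0,0 for degrees 0…6.
[q⁶] = 1·0 + 1·0 + 1·(-2) + 1·2 = 0.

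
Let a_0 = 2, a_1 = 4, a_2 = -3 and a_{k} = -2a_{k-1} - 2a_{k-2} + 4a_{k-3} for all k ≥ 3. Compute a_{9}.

The ordinary generating function has denominator 1 + 2y + 2y^2 - 4y^3.
Iterating the recurrence: a_0,…,a_{9} = 2, 4, -3, 6, 10, -44, 92, -56, -248, 976.

976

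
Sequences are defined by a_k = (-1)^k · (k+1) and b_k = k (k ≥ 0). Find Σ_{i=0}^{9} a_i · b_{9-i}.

5

Write out a_i and b_{9-i} for i = 0,…,9 and sum the products.
Σ = 1·9 − 2·8 + 3·7 − 4·6 + 5·5 − 6·4 + 7·3 − 8·2 + 9·1 − 10·0 = 5.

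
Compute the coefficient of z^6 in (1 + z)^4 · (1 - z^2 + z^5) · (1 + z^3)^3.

(1 + z)^4 has coefficients 1,4,6,4,1 for degrees 0…4.
(1 - z^2 + z^5) has coefficients 1,0,-1,0,0,1,0 for degrees 0…6.
Finally multiplying by (1 + z^3)^3, the product of all factors after the first has coefficients 1,0,-1,3,0,-2,3 for degrees 0…6.
[z^6] = 1·3 + 4·(-2) + 6·0 + 4·3 + 1·(-1) = 6.

6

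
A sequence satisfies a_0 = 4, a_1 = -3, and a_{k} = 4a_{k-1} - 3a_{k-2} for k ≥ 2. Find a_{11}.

The ordinary generating function has denominator 1 - 4x + 3x^2.
Iterating the recurrence: a_0,…,a_{11} = 4, -3, -24, -87, -276, -843, -2544, -7647, -22956, -68883, -206664, -620007.

-620007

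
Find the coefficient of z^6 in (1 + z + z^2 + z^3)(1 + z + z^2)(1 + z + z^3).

4

(1 + z + z^2 + z^3) has coefficients 1,1,1,1 for degrees 0…3.
(1 + z + z^2) has coefficients 1,1,1,0,0,0,0 for degrees 0…6.
Finally multiplying by (1 + z + z^3), the product of all factors after the first has coefficients 1,2,2,2,1,1,0 for degrees 0…6.
[z^6] = 1·0 + 1·1 + 1·1 + 1·2 = 4.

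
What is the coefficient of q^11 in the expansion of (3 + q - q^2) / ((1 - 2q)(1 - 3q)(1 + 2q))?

1019875

Partial fractions give a closed form: a_n = (-13/4)·2^n + (29/5)·3^n + (9/20)·(-2)^n.
At n = 11: a_11 = 1019875.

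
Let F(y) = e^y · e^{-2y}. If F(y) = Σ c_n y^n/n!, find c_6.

The EGF product rule gives c_6 = Σ_{k_1+k_2=6} C(6; k_1,k_2) · ∏ g_i(k_i), where e^y gives (1)^k; e^{-2y} gives (-2)^k.
g_1(k) for k = 0…6: 1, 1, 1, 1, 1, 1, 1.
g_2(k) for k = 0…6: 1, -2, 4, -8, 16, -32, 64.
c_6 = Σ_k C(6,k)·g_1(k)·g_2(6−k) = 1·1·64 + 6·1·(-32) + 15·1·16 + 20·1·(-8) + 15·1·4 + 6·1·(-2) + 1·1·1 = 64 − 192 + 240 − 160 + 60 − 12 + 1 = 1.

1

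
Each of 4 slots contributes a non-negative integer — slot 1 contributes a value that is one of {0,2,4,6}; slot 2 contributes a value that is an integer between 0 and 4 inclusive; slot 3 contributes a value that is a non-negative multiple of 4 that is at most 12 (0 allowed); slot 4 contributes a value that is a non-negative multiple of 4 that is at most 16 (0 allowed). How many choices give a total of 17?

15

The generating function for the choices is (1 + t^2 + t^4 + t^6)·(1 + t + t^2 + t^3 + t^4)·(1 + t^4 + t^8 + t^12)·(1 + t^4 + t^8 + t^12 + t^16); the count is [t^17].
(1 + t^2 + t^4 + t^6) has coefficients 1,0,1,0,1,0,1 for degrees 0…6.
(1 + t + t^2 + t^3 + t^4) has coefficients 1,1,1,1,1,0,0,0,0,0,0,0,0,0,0,0,0,0 for degrees 0…17.
Multiplying by (1 + t^4 + t^8 + t^12) gives running coefficients 1,1,1,1,2,1,1,1,2,1,1,1,2,1,1,1,1,0 for degrees 0…17.
Finally multiplying by (1 + t^4 + t^8 + t^12 + t^16), the product of all factors after the first has coefficients 1,1,1,1,3,2,2,2,5,3,3,3,7,4,4,4,8,4 for degrees 0…17.
[t^17] = 1·4 + 1·4 + 1·4 + 1·3 = 15.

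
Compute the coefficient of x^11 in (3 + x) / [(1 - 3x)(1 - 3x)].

The denominator gives the recurrence a_n = 6a_(n−1) − 9a_(n−2) for n ≥ 2; the numerator fixes a_0 = 3, a_1 = 19.
Iterating: 3, 19, 87, 351, 1323, 4779, 16767, 57591, 194643, 649539, 2145447, 7026831, so a_11 = 7026831.

7026831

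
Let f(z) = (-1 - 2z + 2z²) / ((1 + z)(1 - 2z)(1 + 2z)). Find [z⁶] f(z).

Partial fractions give a closed form: a_n = (-1)·(-1)^n + (-1/2)·2^n + (1/2)·(-2)^n.
At n = 6: a_6 = -1.

-1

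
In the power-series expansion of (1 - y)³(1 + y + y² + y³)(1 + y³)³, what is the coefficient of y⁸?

9

(1 - y)³ has coefficients 1,-3,3,-1 for degrees 0…3.
(1 + y + y² + y³) has coefficients 1,1,1,1,0,0,0,0,0 for degrees 0…8.
Finally multiplying by (1 + y³)³, the product of all factors after the first has coefficients 1,1,1,4,3,3,6,3,3 for degrees 0…8.
[y⁸] = 1·3 − 3·3 + 3·6 − 1·3 = 9.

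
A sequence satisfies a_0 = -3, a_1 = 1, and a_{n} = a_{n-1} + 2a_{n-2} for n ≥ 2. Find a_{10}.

-685

The ordinary generating function has denominator 1 - x - 2x^2.
Iterating the recurrence: a_0,…,a_{10} = -3, 1, -5, -3, -13, -19, -45, -83, -173, -339, -685.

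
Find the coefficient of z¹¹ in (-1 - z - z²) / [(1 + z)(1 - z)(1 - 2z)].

Partial fractions give a closed form: a_n = (-1/6)·(-1)^n + (3/2)·1^n + (-7/3)·2^n.
At n = 11: a_11 = -4777.

-4777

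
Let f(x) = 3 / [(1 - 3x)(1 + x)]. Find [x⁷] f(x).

Partial fractions give a closed form: a_n = (9/4)·3^n + (3/4)·(-1)^n.
At n = 7: a_7 = 4920.

4920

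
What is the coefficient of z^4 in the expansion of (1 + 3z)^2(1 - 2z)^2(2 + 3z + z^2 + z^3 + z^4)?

28

(1 + 3z)^2 has coefficients 1,6,9 for degrees 0…2.
(1 - 2z)^2 has coefficients 1,-4,4,0,0 for degrees 0…4.
Finally multiplying by (2 + 3z + z^2 + z^3 + z^4), the product of all factors after the first has coefficients 2,-5,-3,9,1 for degrees 0…4.
[z^4] = 1·1 + 6·9 + 9·(-3) = 28.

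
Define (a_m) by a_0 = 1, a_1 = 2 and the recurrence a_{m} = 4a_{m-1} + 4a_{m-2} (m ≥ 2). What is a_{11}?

16627712

The ordinary generating function has denominator 1 - 4t - 4t^2.
Iterating the recurrence: a_0,…,a_{11} = 1, 2, 12, 56, 272, 1312, 6336, 30592, 147712, 713216, 3443712, 16627712.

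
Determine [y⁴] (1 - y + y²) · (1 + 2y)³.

4

(1 - y + y²) has coefficients 1,-1,1 for degrees 0…2.
(1 + 2y)³ has coefficients 1,6,12,8,0 for degrees 0…4.
[y⁴] = 1·0 − 1·8 + 1·12 = 4.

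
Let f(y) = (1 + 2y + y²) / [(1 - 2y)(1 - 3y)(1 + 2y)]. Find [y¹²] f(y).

1691600

Partial fractions give a closed form: a_n = (-9/4)·2^n + (16/5)·3^n + (1/20)·(-2)^n.
At n = 12: a_12 = 1691600.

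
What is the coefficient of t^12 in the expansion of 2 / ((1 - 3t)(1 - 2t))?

Partial fractions give a closed form: a_n = (6)·3^n + (-4)·2^n.
At n = 12: a_12 = 3172262.

3172262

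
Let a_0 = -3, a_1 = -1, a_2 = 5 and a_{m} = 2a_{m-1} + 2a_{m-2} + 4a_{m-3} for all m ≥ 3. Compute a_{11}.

384

The ordinary generating function has denominator 1 - 2q - 2q^2 - 4q^3.
Iterating the recurrence: a_0,…,a_{11} = -3, -1, 5, -4, -2, 8, -4, 0, 24, 32, 112, 384.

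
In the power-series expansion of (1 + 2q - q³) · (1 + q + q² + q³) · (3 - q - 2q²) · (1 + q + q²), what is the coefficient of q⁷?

-9

(1 + 2q - q³) has coefficients 1,2,0,-1 for degrees 0…3.
(1 + q + q² + q³) has coefficients 1,1,1,1,0,0,0,0 for degrees 0…7.
Multiplying by (3 - q - 2q²) gives running coefficients 3,2,0,0,-3,-2,0,0 for degrees 0…7.
Finally multiplying by (1 + q + q²), the product of all factors after the first has coefficients 3,5,5,2,-3,-5,-5,-2 for degrees 0…7.
[q⁷] = 1·(-2) + 2·(-5) − 1·(-3) = -9.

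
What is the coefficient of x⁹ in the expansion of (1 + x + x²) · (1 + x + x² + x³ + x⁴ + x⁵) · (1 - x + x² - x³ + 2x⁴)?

5

(1 + x + x²) has coefficients 1,1,1 for degrees 0…2.
(1 + x + x² + x³ + x⁴ + x⁵) has coefficients 1,1,1,1,1,1,0,0,0,0 for degrees 0…9.
Finally multiplying by (1 - x + x² - x³ + 2x⁴), the product of all factors after the first has coefficients 1,0,1,0,2,2,1,2,1,2 for degrees 0…9.
[x⁹] = 1·2 + 1·1 + 1·2 = 5.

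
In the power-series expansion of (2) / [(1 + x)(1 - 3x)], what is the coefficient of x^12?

797162

Partial fractions give a closed form: a_n = (1/2)·(-1)^n + (3/2)·3^n.
At n = 12: a_12 = 797162.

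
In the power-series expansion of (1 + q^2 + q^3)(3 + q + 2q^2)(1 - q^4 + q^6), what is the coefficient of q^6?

(1 + q^2 + q^3) has coefficients 1,0,1,1 for degrees 0…3.
(3 + q + 2q^2) has coefficients 3,1,2,0,0,0,0 for degrees 0…6.
Finally multiplying by (1 - q^4 + q^6), the product of all factors after the first has coefficients 3,1,2,0,-3,-1,1 for degrees 0…6.
[q^6] = 1·1 + 1·(-3) + 1·0 = -2.

-2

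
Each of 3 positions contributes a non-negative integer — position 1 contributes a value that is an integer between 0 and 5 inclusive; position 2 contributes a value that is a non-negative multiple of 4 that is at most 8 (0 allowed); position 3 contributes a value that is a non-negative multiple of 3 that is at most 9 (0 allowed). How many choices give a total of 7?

The generating function for the choices is (1 + q + q^2 + q^3 + q^4 + q^5)·(1 + q^4 + q^8)·(1 + q^3 + q^6 + q^9); the count is [q^7].
(1 + q + q^2 + q^3 + q^4 + q^5) has coefficients 1,1,1,1,1,1 for degrees 0…5.
(1 + q^4 + q^8) has coefficients 1,0,0,0,1,0,0,0 for degrees 0…7.
Finally multiplying by (1 + q^3 + q^6 + q^9), the product of all factors after the first has coefficients 1,0,0,1,1,0,1,1 for degrees 0…7.
[q^7] = 1·1 + 1·1 + 1·0 + 1·1 + 1·1 + 1·0 = 4.

4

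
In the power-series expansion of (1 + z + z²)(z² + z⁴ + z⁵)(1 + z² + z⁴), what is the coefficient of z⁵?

3

(1 + z + z²) has coefficients 1,1,1 for degrees 0…2.
(z² + z⁴ + z⁵) has coefficients 0,0,1,0,1,1 for degrees 0…5.
Finally multiplying by (1 + z² + z⁴), the product of all factors after the first has coefficients 0,0,1,0,2,1 for degrees 0…5.
[z⁵] = 1·1 + 1·2 + 1·0 = 3.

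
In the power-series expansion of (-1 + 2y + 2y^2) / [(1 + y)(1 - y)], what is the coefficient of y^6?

The denominator gives the recurrence a_n = a_(n−2) for n ≥ 3; the numerator fixes a_0 = -1, a_1 = 2, a_2 = 1.
Iterating: -1, 2, 1, 2, 1, 2, 1, so a_6 = 1.

1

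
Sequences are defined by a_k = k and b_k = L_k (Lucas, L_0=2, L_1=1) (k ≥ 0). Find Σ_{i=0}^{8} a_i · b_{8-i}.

187

Write out a_i and b_{8-i} for i = 0,…,8 and sum the products.
Σ = 0·47 + 1·29 + 2·18 + 3·11 + 4·7 + 5·4 + 6·3 + 7·1 + 8·2 = 187.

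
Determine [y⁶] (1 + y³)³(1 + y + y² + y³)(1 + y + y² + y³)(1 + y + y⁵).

29

(1 + y³)³ has coefficients 1,0,0,3,0,0,3 for degrees 0…6.
(1 + y + y² + y³) has coefficients 1,1,1,1,0,0,0 for degrees 0…6.
Multiplying by (1 + y + y² + y³) gives running coefficients 1,2,3,4,3,2,1 for degrees 0…6.
Finally multiplying by (1 + y + y⁵), the product of all factors after the first has coefficients 1,3,5,7,7,6,5 for degrees 0…6.
[y⁶] = 1·5 + 3·7 + 3·1 = 29.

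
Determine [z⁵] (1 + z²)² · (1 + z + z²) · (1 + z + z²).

6

(1 + z²)² has coefficients 1,0,2,0,1 for degrees 0…4.
(1 + z + z²) has coefficients 1,1,1,0,0,0 for degrees 0…5.
Finally multiplying by (1 + z + z²), the product of all factors after the first has coefficients 1,2,3,2,1,0 for degrees 0…5.
[z⁵] = 1·0 + 2·2 + 1·2 = 6.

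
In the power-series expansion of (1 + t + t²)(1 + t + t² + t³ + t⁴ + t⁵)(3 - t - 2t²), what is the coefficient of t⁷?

(1 + t + t²) has coefficients 1,1,1 for degrees 0…2.
(1 + t + t² + t³ + t⁴ + t⁵) has coefficients 1,1,1,1,1,1,0,0 for degrees 0…7.
Finally multiplying by (3 - t - 2t²), the product of all factors after the first has coefficients 3,2,0,0,0,0,-3,-2 for degrees 0…7.
[t⁷] = 1·(-2) + 1·(-3) + 1·0 = -5.

-5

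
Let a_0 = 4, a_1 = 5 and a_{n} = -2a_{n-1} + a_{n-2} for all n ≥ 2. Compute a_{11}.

19193

The ordinary generating function has denominator 1 + 2x - x^2.
Iterating the recurrence: a_0,…,a_{11} = 4, 5, -6, 17, -40, 97, -234, 565, -1364, 3293, -7950, 19193.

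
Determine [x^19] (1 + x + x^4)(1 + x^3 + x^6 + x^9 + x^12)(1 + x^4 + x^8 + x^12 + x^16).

3

(1 + x + x^4) has coefficients 1,1,0,0,1 for degrees 0…4.
(1 + x^3 + x^6 + x^9 + x^12) has coefficients 1,0,0,1,0,0,1,0,0,1,0,0,1,0,0,0,0,0,0,0 for degrees 0…19.
Finally multiplying by (1 + x^4 + x^8 + x^12 + x^16), the product of all factors after the first has coefficients 1,0,0,1,1,0,1,1,1,1,1,1,2,1,1,1,2,1,1,1 for degrees 0…19.
[x^19] = 1·1 + 1·1 + 1·1 = 3.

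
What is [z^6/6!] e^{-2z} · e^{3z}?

1

The EGF product rule gives c_6 = Σ_{k_1+k_2=6} C(6; k_1,k_2) · ∏ g_i(k_i), where e^{-2z} gives (-2)^k; e^{3z} gives (3)^k.
g_1(k) for k = 0…6: 1, -2, 4, -8, 16, -32, 64.
g_2(k) for k = 0…6: 1, 3, 9, 27, 81, 243, 729.
c_6 = Σ_k C(6,k)·g_1(k)·g_2(6−k) = 1·1·729 + 6·(-2)·243 + 15·4·81 + 20·(-8)·27 + 15·16·9 + 6·(-32)·3 + 1·64·1 = 729 − 2916 + 4860 − 4320 + 2160 − 576 + 64 = 1.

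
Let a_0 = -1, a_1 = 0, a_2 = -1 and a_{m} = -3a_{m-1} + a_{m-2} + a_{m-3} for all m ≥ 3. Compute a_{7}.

228

The ordinary generating function has denominator 1 + 3x - x^2 - x^3.
Iterating the recurrence: a_0,…,a_{7} = -1, 0, -1, 2, -7, 22, -71, 228.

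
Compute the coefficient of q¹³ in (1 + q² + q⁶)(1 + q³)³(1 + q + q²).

4

(1 + q² + q⁶) has coefficients 1,0,1,0,0,0,1 for degrees 0…6.
(1 + q³)³ has coefficients 1,0,0,3,0,0,3,0,0,1,0,0,0,0 for degrees 0…13.
Finally multiplying by (1 + q + q²), the product of all factors after the first has coefficients 1,1,1,3,3,3,3,3,3,1,1,1,0,0 for degrees 0…13.
[q¹³] = 1·0 + 1·1 + 1·3 = 4.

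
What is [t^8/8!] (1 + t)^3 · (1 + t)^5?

The EGF product rule gives c_8 = Σ_{k_1+k_2=8} C(8; k_1,k_2) · ∏ g_i(k_i), where (1+t)^3 gives the falling factorial (3)_k; (1+t)^5 gives the falling factorial (5)_k.
g_1(k) for k = 0…8: 1, 3, 6, 6, 0, 0, 0, 0, 0.
g_2(k) for k = 0…8: 1, 5, 20, 60, 120, 120, 0, 0, 0.
c_8 = Σ_k C(8,k)·g_1(k)·g_2(8−k) = 56·6·120 = 40320.

40320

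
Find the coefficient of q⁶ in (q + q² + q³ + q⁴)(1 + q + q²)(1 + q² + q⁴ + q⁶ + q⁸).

6

(q + q² + q³ + q⁴) has coefficients 0,1,1,1,1 for degrees 0…4.
(1 + q + q²) has coefficients 1,1,1,0,0,0,0 for degrees 0…6.
Finally multiplying by (1 + q² + q⁴ + q⁶ + q⁸), the product of all factors after the first has coefficients 1,1,2,1,2,1,2 for degrees 0…6.
[q⁶] = 1·1 + 1·2 + 1·1 + 1·2 = 6.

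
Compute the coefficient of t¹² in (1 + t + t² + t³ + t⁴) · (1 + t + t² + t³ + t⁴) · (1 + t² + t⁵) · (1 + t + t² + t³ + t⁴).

25

(1 + t + t² + t³ + t⁴) has coefficients 1,1,1,1,1 for degrees 0…4.
(1 + t + t² + t³ + t⁴) has coefficients 1,1,1,1,1,0,0,0,0,0,0,0,0 for degrees 0…12.
Multiplying by (1 + t² + t⁵) gives running coefficients 1,1,2,2,2,2,2,1,1,1,0,0,0 for degrees 0…12.
Finally multiplying by (1 + t + t² + t³ + t⁴), the product of all factors after the first has coefficients 1,2,4,6,8,9,10,9,8,7,5,3,2 for degrees 0…12.
[t¹²] = 1·2 + 1·3 + 1·5 + 1·7 + 1·8 = 25.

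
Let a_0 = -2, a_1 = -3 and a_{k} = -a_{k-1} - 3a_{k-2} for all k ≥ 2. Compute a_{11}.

The ordinary generating function has denominator 1 + y + 3y^2.
Iterating the recurrence: a_0,…,a_{11} = -2, -3, 9, 0, -27, 27, 54, -135, -27, 432, -351, -945.

-945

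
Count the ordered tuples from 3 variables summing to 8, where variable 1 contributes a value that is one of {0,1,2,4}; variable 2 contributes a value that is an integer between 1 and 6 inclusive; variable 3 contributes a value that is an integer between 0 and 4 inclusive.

The generating function for the choices is (1 + z + z^2 + z^4)·(z + z^2 + z^3 + z^4 + z^5 + z^6)·(1 + z + z^2 + z^3 + z^4); the count is [z^8].
(1 + z + z^2 + z^4) has coefficients 1,1,1,0,1 for degrees 0…4.
(z + z^2 + z^3 + z^4 + z^5 + z^6) has coefficients 0,1,1,1,1,1,1,0,0 for degrees 0…8.
Finally multiplying by (1 + z + z^2 + z^3 + z^4), the product of all factors after the first has coefficients 0,1,2,3,4,5,5,4,3 for degrees 0…8.
[z^8] = 1·3 + 1·4 + 1·5 + 1·4 = 16.

16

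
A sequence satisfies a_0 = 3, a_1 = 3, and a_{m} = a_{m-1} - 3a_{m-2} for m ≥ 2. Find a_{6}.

The ordinary generating function has denominator 1 - q + 3q^2.
Iterating the recurrence: a_0,…,a_{6} = 3, 3, -6, -15, 3, 48, 39.

39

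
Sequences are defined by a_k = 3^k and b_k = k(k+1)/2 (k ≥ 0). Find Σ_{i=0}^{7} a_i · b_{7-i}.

This is [x^7] in the product of the two ordinary generating functions.
Σ = 1·28 + 3·21 + 9·15 + 27·10 + 81·6 + 243·3 + 729·1 + 2187·0 = 2440.

2440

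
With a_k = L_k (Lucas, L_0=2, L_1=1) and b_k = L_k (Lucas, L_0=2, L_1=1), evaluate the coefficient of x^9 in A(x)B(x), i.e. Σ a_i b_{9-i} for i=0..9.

This is [x^9] in the product of the two ordinary generating functions.
Σ = 2·76 + 1·47 + 3·29 + 4·18 + 7·11 + 11·7 + 18·4 + 29·3 + 47·1 + 76·2 = 870.

870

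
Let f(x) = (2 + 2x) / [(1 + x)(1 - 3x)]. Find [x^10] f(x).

118098

Partial fractions give a closed form: a_n = (2)·3^n.
At n = 10: a_10 = 118098.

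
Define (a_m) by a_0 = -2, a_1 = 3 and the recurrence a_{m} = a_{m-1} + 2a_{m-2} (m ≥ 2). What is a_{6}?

19

The ordinary generating function has denominator 1 - x - 2x^2.
Iterating the recurrence: a_0,…,a_{6} = -2, 3, -1, 5, 3, 13, 19.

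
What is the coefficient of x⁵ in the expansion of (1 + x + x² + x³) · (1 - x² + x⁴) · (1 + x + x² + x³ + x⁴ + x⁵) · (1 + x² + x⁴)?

6

(1 + x + x² + x³) has coefficients 1,1,1,1 for degrees 0…3.
(1 - x² + x⁴) has coefficients 1,0,-1,0,1,0 for degrees 0…5.
Multiplying by (1 + x + x² + x³ + x⁴ + x⁵) gives running coefficients 1,1,0,0,1,1 for degrees 0…5.
Finally multiplying by (1 + x² + x⁴), the product of all factors after the first has coefficients 1,1,1,1,2,2 for degrees 0…5.
[x⁵] = 1·2 + 1·2 + 1·1 + 1·1 = 6.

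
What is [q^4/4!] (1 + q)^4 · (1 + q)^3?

840

The EGF product rule gives c_4 = Σ_{k_1+k_2=4} C(4; k_1,k_2) · ∏ g_i(k_i), where (1+q)^4 gives the falling factorial (4)_k; (1+q)^3 gives the falling factorial (3)_k.
g_1(k) for k = 0…4: 1, 4, 12, 24, 24.
g_2(k) for k = 0…4: 1, 3, 6, 6, 0.
c_4 = Σ_k C(4,k)·g_1(k)·g_2(4−k) = 4·4·6 + 6·12·6 + 4·24·3 + 1·24·1 = 96 + 432 + 288 + 24 = 840.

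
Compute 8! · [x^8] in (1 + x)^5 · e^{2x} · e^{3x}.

28855625

The EGF product rule gives c_8 = Σ_{k_1+k_2+k_3=8} C(8; k_1,k_2,k_3) · ∏ g_i(k_i), where (1+x)^5 gives the falling factorial (5)_k; e^{2x} gives (2)^k; e^{3x} gives (3)^k.
g_1(k) for k = 0…8: 1, 5, 20, 60, 120, 120, 0, 0, 0.
g_2(k) for k = 0…8: 1, 2, 4, 8, 16, 32, 64, 128, 256.
g_3(k) for k = 0…8: 1, 3, 9, 27, 81, 243, 729, 2187, 6561.
First combine the last two factors: h(k) = Σ_j C(k,j)·g_2(j)·g_3(k−j) for k = 0…8: 1, 5, 25, 125, 625, 3125, 15625, 78125, 390625.
c_8 = Σ_k C(8,k)·g_1(k)·h(8−k) = 1·1·390625 + 8·5·78125 + 28·20·15625 + 56·60·3125 + 70·120·625 + 56·120·125 = 390625 + 3125000 + 8750000 + 10500000 + 5250000 + 840000 = 28855625.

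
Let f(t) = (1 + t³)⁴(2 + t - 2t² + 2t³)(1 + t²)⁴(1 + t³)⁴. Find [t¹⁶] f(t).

1176

(1 + t³)⁴ has coefficients 1,0,0,4,0,0,6,0,0,4,0,0,1 for degrees 0…12.
(2 + t - 2t² + 2t³) has coefficients 2,1,-2,2,0,0,0,0,0,0,0,0,0,0,0,0,0 for degrees 0…16.
Multiplying by (1 + t²)⁴ gives running coefficients 2,1,6,6,4,14,-4,16,-6,9,-2,2,0,0,0,0,0 for degrees 0…16.
Finally multiplying by (1 + t³)⁴, the product of all factors after the first has coefficients 2,1,6,14,8,38,32,38,86,37,90,86,38,105,34,44,56 for degrees 0…16.
[t¹⁶] = 1·56 + 4·105 + 6·90 + 4·38 + 1·8 = 1176.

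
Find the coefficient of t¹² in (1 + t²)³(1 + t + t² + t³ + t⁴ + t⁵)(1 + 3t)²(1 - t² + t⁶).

66

(1 + t²)³ has coefficients 1,0,3,0,3,0,1 for degrees 0…6.
(1 + t + t² + t³ + t⁴ + t⁵) has coefficients 1,1,1,1,1,1,0,0,0,0,0,0,0 for degrees 0…12.
Multiplying by (1 + 3t)² gives running coefficients 1,7,16,16,16,16,15,9,0,0,0,0,0 for degrees 0…12.
Finally multiplying by (1 - t² + t⁶), the product of all factors after the first has coefficients 1,7,15,9,0,0,0,0,1,7,16,16,15 for degrees 0…12.
[t¹²] = 1·15 + 3·16 + 3·1 + 1·0 = 66.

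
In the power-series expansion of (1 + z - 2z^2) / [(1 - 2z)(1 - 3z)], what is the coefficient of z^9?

64586

The denominator gives the recurrence a_n = 5a_(n−1) − 6a_(n−2) for n ≥ 3; the numerator fixes a_0 = 1, a_1 = 6, a_2 = 22.
Iterating: 1, 6, 22, 74, 238, 746, 2302, 7034, 21358, 64586, so a_9 = 64586.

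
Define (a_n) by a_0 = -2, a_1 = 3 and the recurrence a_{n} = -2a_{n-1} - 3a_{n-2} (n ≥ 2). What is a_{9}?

-117

The ordinary generating function has denominator 1 + 2z + 3z^2.
Iterating the recurrence: a_0,…,a_{9} = -2, 3, 0, -9, 18, -9, -36, 99, -90, -117.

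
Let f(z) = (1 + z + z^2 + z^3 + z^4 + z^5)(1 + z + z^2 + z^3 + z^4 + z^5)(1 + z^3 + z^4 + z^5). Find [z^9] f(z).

(1 + z + z^2 + z^3 + z^4 + z^5) has coefficients 1,1,1,1,1,1 for degrees 0…5.
(1 + z + z^2 + z^3 + z^4 + z^5) has coefficients 1,1,1,1,1,1,0,0,0,0 for degrees 0…9.
Finally multiplying by (1 + z^3 + z^4 + z^5), the product of all factors after the first has coefficients 1,1,1,2,3,4,3,3,3,2 for degrees 0…9.
[z^9] = 1·2 + 1·3 + 1·3 + 1·3 + 1·4 + 1·3 = 18.

18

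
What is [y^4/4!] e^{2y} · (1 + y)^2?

The EGF product rule gives c_4 = Σ_{k_1+k_2=4} C(4; k_1,k_2) · ∏ g_i(k_i), where e^{2y} gives (2)^k; (1+y)^2 gives the falling factorial (2)_k.
g_1(k) for k = 0…4: 1, 2, 4, 8, 16.
g_2(k) for k = 0…4: 1, 2, 2, 0, 0.
c_4 = Σ_k C(4,k)·g_1(k)·g_2(4−k) = 6·4·2 + 4·8·2 + 1·16·1 = 48 + 64 + 16 = 128.

128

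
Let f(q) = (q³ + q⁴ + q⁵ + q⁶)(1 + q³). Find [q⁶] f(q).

(q³ + q⁴ + q⁵ + q⁶) has coefficients 0,0,0,1,1,1,1 for degrees 0…6.
(1 + q³) has coefficients 1,0,0,1,0,0,0 for degrees 0…6.
[q⁶] = 1·1 + 1·0 + 1·0 + 1·1 = 2.

2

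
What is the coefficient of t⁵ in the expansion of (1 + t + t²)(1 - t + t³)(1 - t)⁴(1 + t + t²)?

(1 + t + t²) has coefficients 1,1,1 for degrees 0…2.
(1 - t + t³) has coefficients 1,-1,0,1,0,0 for degrees 0…5.
Multiplying by (1 - t)⁴ gives running coefficients 1,-5,10,-9,1,5 for degrees 0…5.
Finally multiplying by (1 + t + t²), the product of all factors after the first has coefficients 1,-4,6,-4,2,-3 for degrees 0…5.
[t⁵] = 1·(-3) + 1·2 + 1·(-4) = -5.

-5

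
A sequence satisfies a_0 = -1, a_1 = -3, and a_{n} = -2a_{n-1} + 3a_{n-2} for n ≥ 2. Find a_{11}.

-88575

The ordinary generating function has denominator 1 + 2y - 3y^2.
Iterating the recurrence: a_0,…,a_{11} = -1, -3, 3, -15, 39, -123, 363, -1095, 3279, -9843, 29523, -88575.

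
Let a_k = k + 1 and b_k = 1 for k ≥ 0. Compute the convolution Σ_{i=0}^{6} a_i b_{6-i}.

28

The convolution is the t^6 coefficient of A(t)B(t).
Σ = 1·1 + 2·1 + 3·1 + 4·1 + 5·1 + 6·1 + 7·1 = 28.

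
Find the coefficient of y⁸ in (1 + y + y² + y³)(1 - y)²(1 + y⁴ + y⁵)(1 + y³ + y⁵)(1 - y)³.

(1 + y + y² + y³) has coefficients 1,1,1,1 for degrees 0…3.
(1 - y)² has coefficients 1,-2,1,0,0,0,0,0,0 for degrees 0…8.
Multiplying by (1 + y⁴ + y⁵) gives running coefficients 1,-2,1,0,1,-1,-1,1,0 for degrees 0…8.
Multiplying by (1 + y³ + y⁵) gives running coefficients 1,-2,1,1,-1,1,-3,3,-1 for degrees 0…8.
Finally multiplying by (1 - y)³, the product of all factors after the first has coefficients 1,-5,10,-9,1,6,-10,16,-20 for degrees 0…8.
[y⁸] = 1·(-20) + 1·16 + 1·(-10) + 1·6 = -8.

-8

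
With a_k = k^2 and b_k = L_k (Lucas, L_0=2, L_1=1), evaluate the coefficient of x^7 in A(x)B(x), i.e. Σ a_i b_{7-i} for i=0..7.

The convolution is the x^7 coefficient of A(x)B(x).
Σ = 0·29 + 1·18 + 4·11 + 9·7 + 16·4 + 25·3 + 36·1 + 49·2 = 398.

398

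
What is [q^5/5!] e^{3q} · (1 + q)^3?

3618

The EGF product rule gives c_5 = Σ_{k_1+k_2=5} C(5; k_1,k_2) · ∏ g_i(k_i), where e^{3q} gives (3)^k; (1+q)^3 gives the falling factorial (3)_k.
g_1(k) for k = 0…5: 1, 3, 9, 27, 81, 243.
g_2(k) for k = 0…5: 1, 3, 6, 6, 0, 0.
c_5 = Σ_k C(5,k)·g_1(k)·g_2(5−k) = 10·9·6 + 10·27·6 + 5·81·3 + 1·243·1 = 540 + 1620 + 1215 + 243 = 3618.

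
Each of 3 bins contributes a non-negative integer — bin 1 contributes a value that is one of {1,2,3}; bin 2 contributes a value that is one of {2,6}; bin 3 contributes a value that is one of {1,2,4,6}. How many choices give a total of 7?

The generating function for the choices is (x + x^2 + x^3)·(x^2 + x^6)·(x + x^2 + x^4 + x^6); the count is [x^7].
(x + x^2 + x^3) has coefficients 0,1,1,1 for degrees 0…3.
(x^2 + x^6) has coefficients 0,0,1,0,0,0,1,0 for degrees 0…7.
Finally multiplying by (x + x^2 + x^4 + x^6), the product of all factors after the first has coefficients 0,0,0,1,1,0,1,1 for degrees 0…7.
[x^7] = 1·1 + 1·0 + 1·1 = 2.

2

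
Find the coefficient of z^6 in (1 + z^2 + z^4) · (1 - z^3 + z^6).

(1 + z^2 + z^4) has coefficients 1,0,1,0,1 for degrees 0…4.
(1 - z^3 + z^6) has coefficients 1,0,0,-1,0,0,1 for degrees 0…6.
[z^6] = 1·1 + 1·0 + 1·0 = 1.

1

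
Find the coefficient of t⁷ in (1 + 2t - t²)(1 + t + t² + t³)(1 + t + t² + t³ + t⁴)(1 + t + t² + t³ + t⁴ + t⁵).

(1 + 2t - t²) has coefficients 1,2,-1 for degrees 0…2.
(1 + t + t² + t³) has coefficients 1,1,1,1,0,0,0,0 for degrees 0…7.
Multiplying by (1 + t + t² + t³ + t⁴) gives running coefficients 1,2,3,4,4,3,2,1 for degrees 0…7.
Finally multiplying by (1 + t + t² + t³ + t⁴ + t⁵), the product of all factors after the first has coefficients 1,3,6,10,14,17,18,17 for degrees 0…7.
[t⁷] = 1·17 + 2·18 − 1·17 = 36.

36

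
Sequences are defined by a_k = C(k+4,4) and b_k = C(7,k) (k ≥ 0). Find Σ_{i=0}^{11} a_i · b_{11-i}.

This is [x^11] in the product of the two ordinary generating functions.
Σ = 1·0 + 5·0 + 15·0 + 35·0 + 70·1 + 126·7 + 210·21 + 330·35 + 495·35 + 715·21 + 1001·7 + 1365·1 = 57624.

57624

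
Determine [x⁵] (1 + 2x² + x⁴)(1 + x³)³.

(1 + 2x² + x⁴) has coefficients 1,0,2,0,1 for degrees 0…4.
(1 + x³)³ has coefficients 1,0,0,3,0,0 for degrees 0…5.
[x⁵] = 1·0 + 2·3 + 1·0 = 6.

6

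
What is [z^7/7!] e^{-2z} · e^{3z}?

1

The EGF product rule gives c_7 = Σ_{k_1+k_2=7} C(7; k_1,k_2) · ∏ g_i(k_i), where e^{-2z} gives (-2)^k; e^{3z} gives (3)^k.
g_1(k) for k = 0…7: 1, -2, 4, -8, 16, -32, 64, -128.
g_2(k) for k = 0…7: 1, 3, 9, 27, 81, 243, 729, 2187.
c_7 = Σ_k C(7,k)·g_1(k)·g_2(7−k) = 1·1·2187 + 7·(-2)·729 + 21·4·243 + 35·(-8)·81 + 35·16·27 + 21·(-32)·9 + 7·64·3 + 1·(-128)·1 = 2187 − 10206 + 20412 − 22680 + 15120 − 6048 + 1344 − 128 = 1.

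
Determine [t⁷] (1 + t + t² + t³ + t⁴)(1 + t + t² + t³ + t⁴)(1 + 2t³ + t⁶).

(1 + t + t² + t³ + t⁴) has coefficients 1,1,1,1,1 for degrees 0…4.
(1 + t + t² + t³ + t⁴) has coefficients 1,1,1,1,1,0,0,0 for degrees 0…7.
Finally multiplying by (1 + 2t³ + t⁶), the product of all factors after the first has coefficients 1,1,1,3,3,2,3,3 for degrees 0…7.
[t⁷] = 1·3 + 1·3 + 1·2 + 1·3 + 1·3 = 14.

14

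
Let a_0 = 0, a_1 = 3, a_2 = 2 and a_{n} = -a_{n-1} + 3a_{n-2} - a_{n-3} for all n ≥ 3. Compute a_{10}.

The ordinary generating function has denominator 1 + x - 3x^2 + x^3.
Iterating the recurrence: a_0,…,a_{10} = 0, 3, 2, 7, -4, 23, -42, 115, -264, 651, -1558.

-1558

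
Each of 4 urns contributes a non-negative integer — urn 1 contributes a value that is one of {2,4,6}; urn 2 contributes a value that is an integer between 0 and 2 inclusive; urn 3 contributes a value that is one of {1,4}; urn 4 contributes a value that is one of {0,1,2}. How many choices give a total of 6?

5

The generating function for the choices is (q² + q⁴ + q⁶)·(1 + q + q²)·(q + q⁴)·(1 + q + q²); the count is [q⁶].
(q² + q⁴ + q⁶) has coefficients 0,0,1,0,1,0,1 for degrees 0…6.
(1 + q + q²) has coefficients 1,1,1,0,0,0,0 for degrees 0…6.
Multiplying by (q + q⁴) gives running coefficients 0,1,1,1,1,1,1 for degrees 0…6.
Finally multiplying by (1 + q + q²), the product of all factors after the first has coefficients 0,1,2,3,3,3,3 for degrees 0…6.
[q⁶] = 1·3 + 1·2 + 1·0 = 5.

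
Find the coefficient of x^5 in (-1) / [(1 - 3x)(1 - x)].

Partial fractions give a closed form: a_n = (-3/2)·3^n + (1/2)·1^n.
At n = 5: a_5 = -364.

-364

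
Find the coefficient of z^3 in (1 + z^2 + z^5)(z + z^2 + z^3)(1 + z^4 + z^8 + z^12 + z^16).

(1 + z^2 + z^5) has coefficients 1,0,1,0 for degrees 0…3.
(z + z^2 + z^3) has coefficients 0,1,1,1 for degrees 0…3.
Finally multiplying by (1 + z^4 + z^8 + z^12 + z^16), the product of all factors after the first has coefficients 0,1,1,1 for degrees 0…3.
[z^3] = 1·1 + 1·1 = 2.

2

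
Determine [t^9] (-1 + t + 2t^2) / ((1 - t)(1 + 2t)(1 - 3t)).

Partial fractions give a closed form: a_n = (-1/3)·1^n + (-4/15)·(-2)^n + (-2/5)·3^n.
At n = 9: a_9 = -7737.

-7737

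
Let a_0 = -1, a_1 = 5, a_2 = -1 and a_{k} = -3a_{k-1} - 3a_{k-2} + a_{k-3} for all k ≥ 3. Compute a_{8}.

The ordinary generating function has denominator 1 + 3t + 3t^2 - t^3.
Iterating the recurrence: a_0,…,a_{8} = -1, 5, -1, -13, 47, -103, 155, -109, -241.

-241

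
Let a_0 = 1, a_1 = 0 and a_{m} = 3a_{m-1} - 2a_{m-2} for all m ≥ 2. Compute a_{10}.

The ordinary generating function has denominator 1 - 3y + 2y^2.
Iterating the recurrence: a_0,…,a_{10} = 1, 0, -2, -6, -14, -30, -62, -126, -254, -510, -1022.

-1022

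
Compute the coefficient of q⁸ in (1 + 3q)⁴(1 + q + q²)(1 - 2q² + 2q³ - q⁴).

(1 + 3q)⁴ has coefficients 1,12,54,108,81 for degrees 0…4.
(1 + q + q²) has coefficients 1,1,1,0,0,0,0,0,0 for degrees 0…8.
Finally multiplying by (1 - 2q² + 2q³ - q⁴), the product of all factors after the first has coefficients 1,1,-1,0,-1,1,-1,0,0 for degrees 0…8.
[q⁸] = 1·0 + 12·0 + 54·(-1) + 108·1 + 81·(-1) = -27.

-27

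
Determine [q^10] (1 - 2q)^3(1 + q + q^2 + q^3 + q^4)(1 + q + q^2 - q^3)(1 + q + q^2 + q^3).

(1 - 2q)^3 has coefficients 1,-6,12,-8 for degrees 0…3.
(1 + q + q^2 + q^3 + q^4) has coefficients 1,1,1,1,1,0,0,0,0,0,0 for degrees 0…10.
Multiplying by (1 + q + q^2 - q^3) gives running coefficients 1,2,3,2,2,1,0,-1,0,0,0 for degrees 0…10.
Finally multiplying by (1 + q + q^2 + q^3), the product of all factors after the first has coefficients 1,3,6,8,9,8,5,2,0,-1,-1 for degrees 0…10.
[q^10] = 1·(-1) − 6·(-1) + 12·0 − 8·2 = -11.

-11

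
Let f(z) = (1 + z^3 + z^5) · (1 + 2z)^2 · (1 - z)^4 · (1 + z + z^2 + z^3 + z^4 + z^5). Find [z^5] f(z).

-8

(1 + z^3 + z^5) has coefficients 1,0,0,1,0,1 for degrees 0…5.
(1 + 2z)^2 has coefficients 1,4,4,0,0,0 for degrees 0…5.
Multiplying by (1 - z)^4 gives running coefficients 1,0,-6,4,9,-12 for degrees 0…5.
Finally multiplying by (1 + z + z^2 + z^3 + z^4 + z^5), the product of all factors after the first has coefficients 1,1,-5,-1,8,-4 for degrees 0…5.
[z^5] = 1·(-4) + 1·(-5) + 1·1 = -8.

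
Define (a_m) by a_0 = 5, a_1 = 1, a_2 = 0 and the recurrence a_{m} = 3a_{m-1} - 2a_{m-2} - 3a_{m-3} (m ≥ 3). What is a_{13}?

The ordinary generating function has denominator 1 - 3y + 2y^2 + 3y^3.
Iterating the recurrence: a_0,…,a_{13} = 5, 1, 0, -17, -54, -128, -225, -257, 63, 1378, 4779, 11392, 20484, 24331.

24331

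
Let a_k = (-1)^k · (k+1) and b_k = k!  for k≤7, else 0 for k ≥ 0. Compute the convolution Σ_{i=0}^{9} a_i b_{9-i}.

12721

Write out a_i and b_{9-i} for i = 0,…,9 and sum the products.
Σ = 1·0 − 2·0 + 3·5040 − 4·720 + 5·120 − 6·24 + 7·6 − 8·2 + 9·1 − 10·1 = 12721.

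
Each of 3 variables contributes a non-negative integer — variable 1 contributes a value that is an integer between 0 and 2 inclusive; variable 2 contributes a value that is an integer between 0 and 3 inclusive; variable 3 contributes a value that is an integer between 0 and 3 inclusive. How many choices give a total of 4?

10

The generating function for the choices is (1 + q + q^2)·(1 + q + q^2 + q^3)·(1 + q + q^2 + q^3); the count is [q^4].
(1 + q + q^2) has coefficients 1,1,1 for degrees 0…2.
(1 + q + q^2 + q^3) has coefficients 1,1,1,1,0 for degrees 0…4.
Finally multiplying by (1 + q + q^2 + q^3), the product of all factors after the first has coefficients 1,2,3,4,3 for degrees 0…4.
[q^4] = 1·3 + 1·4 + 1·3 = 10.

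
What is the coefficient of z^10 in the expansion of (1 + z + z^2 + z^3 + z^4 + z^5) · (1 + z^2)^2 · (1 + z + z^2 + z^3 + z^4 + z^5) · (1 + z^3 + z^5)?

(1 + z + z^2 + z^3 + z^4 + z^5) has coefficients 1,1,1,1,1,1 for degrees 0…5.
(1 + z^2)^2 has coefficients 1,0,2,0,1,0,0,0,0,0,0 for degrees 0…10.
Multiplying by (1 + z + z^2 + z^3 + z^4 + z^5) gives running coefficients 1,1,3,3,4,4,3,3,1,1,0 for degrees 0…10.
Finally multiplying by (1 + z^3 + z^5), the product of all factors after the first has coefficients 1,1,3,4,5,8,7,10,8,8,7 for degrees 0…10.
[z^10] = 1·7 + 1·8 + 1·8 + 1·10 + 1·7 + 1·8 = 48.

48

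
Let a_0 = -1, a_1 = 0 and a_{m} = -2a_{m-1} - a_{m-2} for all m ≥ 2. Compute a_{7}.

-6

The ordinary generating function has denominator 1 + 2y + y^2.
Iterating the recurrence: a_0,…,a_{7} = -1, 0, 1, -2, 3, -4, 5, -6.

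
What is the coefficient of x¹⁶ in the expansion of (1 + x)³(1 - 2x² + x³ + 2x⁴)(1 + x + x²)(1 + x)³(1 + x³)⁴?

537

(1 + x)³ has coefficients 1,3,3,1 for degrees 0…3.
(1 - 2x² + x³ + 2x⁴) has coefficients 1,0,-2,1,2,0,0,0,0,0,0,0,0,0,0,0,0 for degrees 0…16.
Multiplying by (1 + x + x²) gives running coefficients 1,1,-1,-1,1,3,2,0,0,0,0,0,0,0,0,0,0 for degrees 0…16.
Multiplying by (1 + x)³ gives running coefficients 1,4,5,0,-4,2,13,16,9,2,0,0,0,0,0,0,0 for degrees 0…16.
Finally multiplying by (1 + x³)⁴, the product of all factors after the first has coefficients 1,4,5,4,12,22,19,24,47,58,56,68,87,84,67,64,60 for degrees 0…16.
[x¹⁶] = 1·60 + 3·64 + 3·67 + 1·84 = 537.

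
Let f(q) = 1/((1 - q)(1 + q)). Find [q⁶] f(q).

Partial fractions give a closed form: a_n = (1/2)·1^n + (1/2)·(-1)^n.
At n = 6: a_6 = 1.

1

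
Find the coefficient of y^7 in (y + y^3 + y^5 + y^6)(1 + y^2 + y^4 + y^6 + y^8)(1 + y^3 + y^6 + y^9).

4

(y + y^3 + y^5 + y^6) has coefficients 0,1,0,1,0,1,1 for degrees 0…6.
(1 + y^2 + y^4 + y^6 + y^8) has coefficients 1,0,1,0,1,0,1,0 for degrees 0…7.
Finally multiplying by (1 + y^3 + y^6 + y^9), the product of all factors after the first has coefficients 1,0,1,1,1,1,2,1 for degrees 0…7.
[y^7] = 1·2 + 1·1 + 1·1 + 1·0 = 4.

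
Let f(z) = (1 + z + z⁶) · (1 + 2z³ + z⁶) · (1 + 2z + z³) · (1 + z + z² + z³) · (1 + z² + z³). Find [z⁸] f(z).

51

(1 + z + z⁶) has coefficients 1,1,0,0,0,0,1 for degrees 0…6.
(1 + 2z³ + z⁶) has coefficients 1,0,0,2,0,0,1,0,0 for degrees 0…8.
Multiplying by (1 + 2z + z³) gives running coefficients 1,2,0,3,4,0,3,2,0 for degrees 0…8.
Multiplying by (1 + z + z² + z³) gives running coefficients 1,3,3,6,9,7,10,9,5 for degrees 0…8.
Finally multiplying by (1 + z² + z³), the product of all factors after the first has coefficients 1,3,4,10,15,16,25,25,22 for degrees 0…8.
[z⁸] = 1·22 + 1·25 + 1·4 = 51.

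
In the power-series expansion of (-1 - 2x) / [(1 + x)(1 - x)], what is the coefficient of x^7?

The denominator gives the recurrence a_n = a_(n−2) for n ≥ 2; the numerator fixes a_0 = -1, a_1 = -2.
Iterating: -1, -2, -1, -2, -1, -2, -1, -2, so a_7 = -2.

-2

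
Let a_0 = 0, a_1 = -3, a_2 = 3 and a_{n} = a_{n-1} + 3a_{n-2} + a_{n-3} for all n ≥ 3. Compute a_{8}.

The ordinary generating function has denominator 1 - x - 3x^2 - x^3.
Iterating the recurrence: a_0,…,a_{8} = 0, -3, 3, -6, 0, -15, -21, -66, -144.

-144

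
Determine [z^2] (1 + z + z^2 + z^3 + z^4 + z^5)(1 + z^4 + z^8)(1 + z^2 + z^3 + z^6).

2

(1 + z + z^2 + z^3 + z^4 + z^5) has coefficients 1,1,1 for degrees 0…2.
(1 + z^4 + z^8) has coefficients 1,0,0 for degrees 0…2.
Finally multiplying by (1 + z^2 + z^3 + z^6), the product of all factors after the first has coefficients 1,0,1 for degrees 0…2.
[z^2] = 1·1 + 1·0 + 1·1 = 2.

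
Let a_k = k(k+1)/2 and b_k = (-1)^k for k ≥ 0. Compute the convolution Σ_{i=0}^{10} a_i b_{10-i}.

30

The convolution is the x^10 coefficient of A(x)B(x).
Σ = 0·1 + 1·(-1) + 3·1 + 6·(-1) + 10·1 + 15·(-1) + 21·1 + 28·(-1) + 36·1 + 45·(-1) + 55·1 = 30.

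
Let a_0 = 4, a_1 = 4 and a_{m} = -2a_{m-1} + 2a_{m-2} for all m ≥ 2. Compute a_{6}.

-128

The ordinary generating function has denominator 1 + 2q - 2q^2.
Iterating the recurrence: a_0,…,a_{6} = 4, 4, 0, 8, -16, 48, -128.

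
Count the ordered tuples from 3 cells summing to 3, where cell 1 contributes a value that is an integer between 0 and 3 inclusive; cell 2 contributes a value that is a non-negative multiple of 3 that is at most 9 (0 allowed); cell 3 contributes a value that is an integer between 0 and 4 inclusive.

5

The generating function for the choices is (1 + q + q^2 + q^3)·(1 + q^3 + q^6 + q^9)·(1 + q + q^2 + q^3 + q^4); the count is [q^3].
(1 + q + q^2 + q^3) has coefficients 1,1,1,1 for degrees 0…3.
(1 + q^3 + q^6 + q^9) has coefficients 1,0,0,1 for degrees 0…3.
Finally multiplying by (1 + q + q^2 + q^3 + q^4), the product of all factors after the first has coefficients 1,1,1,2 for degrees 0…3.
[q^3] = 1·2 + 1·1 + 1·1 + 1·1 = 5.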